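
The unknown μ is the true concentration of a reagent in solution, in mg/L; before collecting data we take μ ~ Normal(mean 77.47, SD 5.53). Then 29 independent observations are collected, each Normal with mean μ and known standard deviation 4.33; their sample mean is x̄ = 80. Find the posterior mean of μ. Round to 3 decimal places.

Posterior mean ≈ 79.948

Prior precision 1/τ₀² = 1/5.53² = 0.0327001; data precision n/σ² = 29/4.33² = 1.54676.
Posterior precision = 0.0327001 + 1.54676 = 1.57946.
Posterior mean = (0.0327001·77.47 + 1.54676·80) / 1.57946 = 79.948.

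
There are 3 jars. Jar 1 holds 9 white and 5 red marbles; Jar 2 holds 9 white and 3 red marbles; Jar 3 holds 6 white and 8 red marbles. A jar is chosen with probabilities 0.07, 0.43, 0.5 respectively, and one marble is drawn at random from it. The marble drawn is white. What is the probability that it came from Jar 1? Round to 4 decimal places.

P(white|Jar 1) = 0.6429; P(white|Jar 2) = 0.75; P(white|Jar 3) = 0.4286.
Prior × likelihood for each source: 0.07·0.6429=0.04500, 0.43·0.75=0.3225, 0.5·0.4286=0.2143. Summing gives P(white) = 0.58179.
P(Jar 1 | white) = 0.04500 / 0.58179 = 0.0773.

Posterior probability ≈ 0.0773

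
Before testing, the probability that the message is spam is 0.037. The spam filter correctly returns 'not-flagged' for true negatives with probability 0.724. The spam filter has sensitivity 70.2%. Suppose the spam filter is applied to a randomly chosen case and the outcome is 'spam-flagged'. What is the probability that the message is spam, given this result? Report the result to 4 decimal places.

Write H for 'the message is spam'. Prior odds H:¬H = 0.037/0.963 = 0.038422. For the 'spam-flagged' outcome, the likelihood ratio is 0.702/0.276 = 2.5435.
Posterior odds = 0.038422 × 2.5435 = 0.097725, so P(H|E) = 0.097725/(1+0.097725) = 0.0890.

P(H | E) ≈ 0.0890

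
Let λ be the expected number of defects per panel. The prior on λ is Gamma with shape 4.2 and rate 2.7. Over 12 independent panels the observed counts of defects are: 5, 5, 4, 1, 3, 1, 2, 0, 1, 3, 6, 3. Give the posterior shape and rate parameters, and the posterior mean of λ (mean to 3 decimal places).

The Poisson likelihood adds the total count to the shape and the number of exposure periods to the rate. Here ∑xᵢ = 34 and n = 12, so shape 4.2→38.2 and rate 2.7→14.7.
Posterior mean = shape/rate = 38.2/14.7 = 2.599.

Posterior: Gamma(shape=38.2, rate=14.7); mean ≈ 2.599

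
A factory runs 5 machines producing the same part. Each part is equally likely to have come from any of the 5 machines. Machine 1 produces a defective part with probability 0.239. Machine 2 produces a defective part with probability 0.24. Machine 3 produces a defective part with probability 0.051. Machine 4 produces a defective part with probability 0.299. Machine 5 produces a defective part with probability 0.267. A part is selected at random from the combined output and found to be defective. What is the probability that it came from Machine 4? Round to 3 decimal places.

Posterior probability ≈ 0.273

P(defective|M1) = 0.239; P(defective|M2) = 0.24; P(defective|M3) = 0.051; P(defective|M4) = 0.299; P(defective|M5) = 0.267.
Prior × likelihood for each source: 0.2·0.239=0.04780, 0.2·0.24=0.04800, 0.2·0.051=0.01020, 0.2·0.299=0.05980, 0.2·0.267=0.05340. Summing gives P(defective) = 0.21920.
P(Machine 4 | defective) = 0.05980 / 0.21920 = 0.273.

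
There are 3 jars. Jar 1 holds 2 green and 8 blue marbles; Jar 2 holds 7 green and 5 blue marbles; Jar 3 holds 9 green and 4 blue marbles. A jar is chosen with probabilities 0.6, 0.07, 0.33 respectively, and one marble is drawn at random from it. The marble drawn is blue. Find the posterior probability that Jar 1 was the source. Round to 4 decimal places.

Posterior probability ≈ 0.7860

Tabulate prior·likelihood by source: [1] prior 0.6, lik 0.8, product 0.4800; [2] prior 0.07, lik 0.4167, product 0.02917; [3] prior 0.33, lik 0.3077, product 0.1015.
Normalizing constant = 0.61071; the posterior for Jar 1 is its product over the sum, 0.4800/0.61071 = 0.7860.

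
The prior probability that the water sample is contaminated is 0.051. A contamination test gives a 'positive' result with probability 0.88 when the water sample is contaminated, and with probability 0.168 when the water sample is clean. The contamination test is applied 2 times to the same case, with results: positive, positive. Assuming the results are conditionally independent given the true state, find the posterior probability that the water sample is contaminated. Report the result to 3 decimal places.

Posterior P(H) ≈ 0.596

Let H be the event that the water sample is contaminated; start with P(H) = 0.051. P('positive'|H) = 0.88, P('positive'|¬H) = 0.168.
Update on result 1 ('positive'): P(H) ← 0.88·0.0510 / (0.88·0.0510 + 0.168·0.9490) = 0.044880/0.20431 = 0.2197.
Update on result 2 ('positive'): P(H) ← 0.88·0.2197 / (0.88·0.2197 + 0.168·0.7803) = 0.19330/0.32440 = 0.5959.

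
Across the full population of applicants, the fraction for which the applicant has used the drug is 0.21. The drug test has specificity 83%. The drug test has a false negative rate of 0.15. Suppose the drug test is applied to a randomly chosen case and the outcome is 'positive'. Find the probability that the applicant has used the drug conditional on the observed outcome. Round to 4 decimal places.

P(H | E) ≈ 0.5707

Write H for 'the applicant has used the drug'. Prior odds H:¬H = 0.21/0.79 = 0.26582. For the 'positive' outcome, the likelihood ratio is 0.85/0.17 = 5.0000.
Posterior odds = 0.26582 × 5.0000 = 1.3291, so P(H|E) = 1.3291/(1+1.3291) = 0.5707.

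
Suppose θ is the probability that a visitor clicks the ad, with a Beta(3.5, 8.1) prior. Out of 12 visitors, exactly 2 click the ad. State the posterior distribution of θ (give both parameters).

The binomial likelihood is conjugate to the Beta prior: with 2 successes and 10 failures, the posterior is Beta(3.5+2, 8.1+10) = Beta(5.5, 18.1).

Posterior: Beta(5.5, 18.1)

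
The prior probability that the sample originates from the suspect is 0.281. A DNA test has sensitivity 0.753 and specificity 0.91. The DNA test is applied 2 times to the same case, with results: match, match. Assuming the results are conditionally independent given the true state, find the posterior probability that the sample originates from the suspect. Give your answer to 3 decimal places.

With H the event that the sample originates from the suspect, the joint likelihood of the observed sequence is P(data|H) = 0.753·0.753 = 0.56701 and P(data|¬H) = 0.09·0.09 = 0.0081000.
Bayes: P(H|data) = 0.281·0.56701 / (0.281·0.56701 + 0.719·0.0081000) = 0.15933/0.16515 = 0.9647.

Posterior P(H) ≈ 0.965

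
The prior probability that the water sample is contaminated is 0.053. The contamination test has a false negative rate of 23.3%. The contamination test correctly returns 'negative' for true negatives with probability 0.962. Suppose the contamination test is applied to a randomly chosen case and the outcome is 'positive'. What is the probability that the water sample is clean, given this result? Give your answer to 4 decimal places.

P(¬H | E) ≈ 0.4696

Write H for 'the water sample is contaminated'. Prior odds H:¬H = 0.053/0.947 = 0.055966. For the 'positive' outcome, the likelihood ratio is 0.767/0.038 = 20.184.
Posterior odds = 0.055966 × 20.184 = 1.1296, so P(H|E) = 1.1296/(1+1.1296) = 0.5304. Then P(¬H|E) = 1 − 0.5304 = 0.4696.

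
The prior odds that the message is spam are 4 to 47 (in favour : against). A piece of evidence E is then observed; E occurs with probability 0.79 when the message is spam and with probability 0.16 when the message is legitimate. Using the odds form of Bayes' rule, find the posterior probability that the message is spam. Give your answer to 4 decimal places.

Prior odds = 4/47 = 0.085106.
Likelihood ratio for E = 0.79/0.16 = 4.9375.
Posterior odds = prior odds × LR = 0.42021.
Posterior probability = odds/(1+odds) = 0.42021/1.4202 = 0.2959.

Posterior probability ≈ 0.2959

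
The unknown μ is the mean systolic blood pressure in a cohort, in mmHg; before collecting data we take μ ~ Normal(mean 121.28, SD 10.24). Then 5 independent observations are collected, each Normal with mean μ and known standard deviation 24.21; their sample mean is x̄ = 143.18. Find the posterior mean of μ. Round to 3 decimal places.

With known σ, the Normal prior is conjugate. Weight on the data is w = (n/σ²)/(n/σ² + 1/τ₀²) = 0.00853062/(0.00853062+0.00953674) = 0.47216.
Posterior mean = w·x̄ + (1−w)·μ₀ = 0.47216·143.18 + 0.52784·121.28 = 131.620.

Posterior mean ≈ 131.620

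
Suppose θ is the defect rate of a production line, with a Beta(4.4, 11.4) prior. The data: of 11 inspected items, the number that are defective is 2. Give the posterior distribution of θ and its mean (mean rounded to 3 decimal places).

Observing 2 successes and 9 failures updates Beta(4.4, 11.4) by adding the success and failure counts to the two shape parameters: α = 4.4+2 = 6.4, β = 11.4+9 = 20.4.
Posterior mean = α/(α+β) = 6.4/26.8 = 0.239.

Posterior: Beta(6.4, 20.4); mean ≈ 0.239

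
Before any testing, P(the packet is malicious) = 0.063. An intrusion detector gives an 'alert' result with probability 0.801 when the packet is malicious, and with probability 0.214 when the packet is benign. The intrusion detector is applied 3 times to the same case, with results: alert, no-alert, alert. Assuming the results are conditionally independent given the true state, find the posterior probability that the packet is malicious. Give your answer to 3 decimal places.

With H the event that the packet is malicious, the joint likelihood of the observed sequence is P(data|H) = 0.801·0.199·0.801 = 0.12768 and P(data|¬H) = 0.214·0.786·0.214 = 0.035996.
Bayes: P(H|data) = 0.063·0.12768 / (0.063·0.12768 + 0.937·0.035996) = 0.0080438/0.041772 = 0.1926.

Posterior P(H) ≈ 0.193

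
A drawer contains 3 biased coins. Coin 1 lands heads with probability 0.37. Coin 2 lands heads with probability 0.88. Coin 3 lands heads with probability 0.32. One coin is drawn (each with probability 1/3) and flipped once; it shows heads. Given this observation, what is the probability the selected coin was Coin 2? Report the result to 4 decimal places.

Tabulate prior·likelihood by source: [1] prior 0.333333, lik 0.37, product 0.1233; [2] prior 0.333333, lik 0.88, product 0.2933; [3] prior 0.333333, lik 0.32, product 0.1067.
Normalizing constant = 0.52333; the posterior for Coin 2 is its product over the sum, 0.2933/0.52333 = 0.5605.

Posterior probability ≈ 0.5605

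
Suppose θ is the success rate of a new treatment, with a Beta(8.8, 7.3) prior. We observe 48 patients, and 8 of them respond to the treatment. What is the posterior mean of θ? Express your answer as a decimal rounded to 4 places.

The binomial likelihood is conjugate to the Beta prior: with 8 successes and 40 failures, the posterior is Beta(8.8+8, 7.3+40) = Beta(16.8, 47.3).
Posterior mean = α/(α+β) = 16.8/64.1 = 0.2621.

Posterior mean ≈ 0.2621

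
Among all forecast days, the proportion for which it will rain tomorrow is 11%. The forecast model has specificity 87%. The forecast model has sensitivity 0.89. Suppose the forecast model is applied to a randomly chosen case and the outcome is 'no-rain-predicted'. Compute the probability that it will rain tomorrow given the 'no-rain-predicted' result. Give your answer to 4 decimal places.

P(H | E) ≈ 0.0154

Let H be the event that it will rain tomorrow. P(H) = 0.11, so P(¬H) = 0.89. With E the 'no-rain-predicted' result, P(E|H) = 0.11 and P(E|¬H) = 0.87.
P(E) = 0.11·0.11 + 0.87·0.89 = 0.012100 + 0.77430 = 0.78640.
By Bayes' theorem, P(H|E) = 0.012100 / 0.78640 = 0.0154.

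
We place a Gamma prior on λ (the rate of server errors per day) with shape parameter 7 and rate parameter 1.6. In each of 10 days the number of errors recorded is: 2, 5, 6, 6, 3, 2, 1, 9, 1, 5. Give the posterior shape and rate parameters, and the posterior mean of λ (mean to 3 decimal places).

Posterior: Gamma(shape=47, rate=11.6); mean ≈ 4.052

Total count ∑xᵢ = 40 over n = 10 days.
Gamma is conjugate to the Poisson likelihood: posterior is Gamma(shape = 7+40 = 47, rate = 1.6+10 = 11.6).
E[λ | data] = 47/11.6 = 4.052.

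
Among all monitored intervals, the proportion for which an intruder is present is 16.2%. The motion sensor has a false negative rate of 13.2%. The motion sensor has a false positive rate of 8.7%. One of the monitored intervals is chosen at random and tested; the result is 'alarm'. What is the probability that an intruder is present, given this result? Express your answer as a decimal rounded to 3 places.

Write H for 'an intruder is present'. Prior odds H:¬H = 0.162/0.838 = 0.19332. For the 'alarm' outcome, the likelihood ratio is 0.868/0.087 = 9.9770.
Posterior odds = 0.19332 × 9.9770 = 1.9287, so P(H|E) = 1.9287/(1+1.9287) = 0.659.

P(H | E) ≈ 0.659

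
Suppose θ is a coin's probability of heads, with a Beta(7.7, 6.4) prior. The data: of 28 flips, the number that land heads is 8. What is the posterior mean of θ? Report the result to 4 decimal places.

Observing 8 successes and 20 failures updates Beta(7.7, 6.4) by adding the success and failure counts to the two shape parameters: α = 7.7+8 = 15.7, β = 6.4+20 = 26.4.
Posterior mean = α/(α+β) = 15.7/42.1 = 0.3729.

Posterior mean ≈ 0.3729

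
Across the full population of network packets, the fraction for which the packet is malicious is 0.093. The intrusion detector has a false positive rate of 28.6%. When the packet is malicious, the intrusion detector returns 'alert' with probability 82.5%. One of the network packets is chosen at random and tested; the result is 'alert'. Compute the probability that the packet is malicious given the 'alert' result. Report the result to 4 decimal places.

Let H be the event that the packet is malicious. P(H) = 0.093, so P(¬H) = 0.907. With E the 'alert' result, P(E|H) = 0.825 and P(E|¬H) = 0.286.
P(E) = 0.825·0.093 + 0.286·0.907 = 0.076725 + 0.25940 = 0.33613.
By Bayes' theorem, P(H|E) = 0.076725 / 0.33613 = 0.2283.

P(H | E) ≈ 0.2283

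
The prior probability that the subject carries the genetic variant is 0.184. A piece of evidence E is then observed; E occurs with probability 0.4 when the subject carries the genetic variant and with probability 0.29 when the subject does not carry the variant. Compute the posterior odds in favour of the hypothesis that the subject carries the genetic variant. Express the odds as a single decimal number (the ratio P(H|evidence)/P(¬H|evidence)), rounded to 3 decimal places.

Prior odds = 0.184/(1−0.184) = 0.22549.
Likelihood ratio for E = 0.4/0.29 = 1.3793.
Posterior odds = prior odds × LR = 0.31102.

Posterior odds ≈ 0.311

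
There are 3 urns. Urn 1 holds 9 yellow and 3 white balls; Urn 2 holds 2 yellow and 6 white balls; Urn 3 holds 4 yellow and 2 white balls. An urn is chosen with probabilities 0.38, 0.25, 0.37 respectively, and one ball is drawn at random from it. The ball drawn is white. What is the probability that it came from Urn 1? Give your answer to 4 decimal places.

Posterior probability ≈ 0.2341

P(white|Urn 1) = 0.25; P(white|Urn 2) = 0.75; P(white|Urn 3) = 0.3333.
Prior × likelihood for each source: 0.38·0.25=0.09500, 0.25·0.75=0.1875, 0.37·0.3333=0.1233. Summing gives P(white) = 0.40583.
P(Urn 1 | white) = 0.09500 / 0.40583 = 0.2341.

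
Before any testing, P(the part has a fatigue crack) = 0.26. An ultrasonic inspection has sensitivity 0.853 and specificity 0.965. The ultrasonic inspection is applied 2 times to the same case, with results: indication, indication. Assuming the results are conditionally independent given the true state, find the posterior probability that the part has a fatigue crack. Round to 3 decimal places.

With H the event that the part has a fatigue crack, the joint likelihood of the observed sequence is P(data|H) = 0.853·0.853 = 0.72761 and P(data|¬H) = 0.035·0.035 = 0.0012250.
Bayes: P(H|data) = 0.26·0.72761 / (0.26·0.72761 + 0.74·0.0012250) = 0.18918/0.19008 = 0.9952.

Posterior P(H) ≈ 0.995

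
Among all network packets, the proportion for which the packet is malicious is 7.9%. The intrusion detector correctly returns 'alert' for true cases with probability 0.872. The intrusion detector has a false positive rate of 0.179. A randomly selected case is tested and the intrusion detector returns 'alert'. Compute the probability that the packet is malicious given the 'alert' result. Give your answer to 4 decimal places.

Write H for 'the packet is malicious'. Prior odds H:¬H = 0.079/0.921 = 0.085776. For the 'alert' outcome, the likelihood ratio is 0.872/0.179 = 4.8715.
Posterior odds = 0.085776 × 4.8715 = 0.41786, so P(H|E) = 0.41786/(1+0.41786) = 0.2947.

P(H | E) ≈ 0.2947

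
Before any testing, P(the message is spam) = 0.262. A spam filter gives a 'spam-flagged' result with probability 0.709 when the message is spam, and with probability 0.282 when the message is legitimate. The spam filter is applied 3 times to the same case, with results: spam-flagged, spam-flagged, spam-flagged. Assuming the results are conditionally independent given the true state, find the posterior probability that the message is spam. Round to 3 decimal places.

Posterior P(H) ≈ 0.849

Let H be the event that the message is spam; start with P(H) = 0.262. P('spam-flagged'|H) = 0.709, P('spam-flagged'|¬H) = 0.282.
Update on result 1 ('spam-flagged'): P(H) ← 0.709·0.2620 / (0.709·0.2620 + 0.282·0.7380) = 0.18576/0.39387 = 0.4716.
Update on result 2 ('spam-flagged'): P(H) ← 0.709·0.4716 / (0.709·0.4716 + 0.282·0.5284) = 0.33438/0.48338 = 0.6917.
Update on result 3 ('spam-flagged'): P(H) ← 0.709·0.6917 / (0.709·0.6917 + 0.282·0.3083) = 0.49045/0.57738 = 0.8494.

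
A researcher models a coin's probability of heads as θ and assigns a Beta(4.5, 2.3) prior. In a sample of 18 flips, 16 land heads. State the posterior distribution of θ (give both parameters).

The binomial likelihood is conjugate to the Beta prior: with 16 successes and 2 failures, the posterior is Beta(4.5+16, 2.3+2) = Beta(20.5, 4.3).

Posterior: Beta(20.5, 4.3)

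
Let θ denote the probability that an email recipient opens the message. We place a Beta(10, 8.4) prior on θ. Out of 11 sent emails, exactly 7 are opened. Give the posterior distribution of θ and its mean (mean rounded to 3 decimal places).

The binomial likelihood is conjugate to the Beta prior: with 7 successes and 4 failures, the posterior is Beta(10+7, 8.4+4) = Beta(17, 12.4).
Posterior mean = α/(α+β) = 17/29.4 = 0.578.

Posterior: Beta(17, 12.4); mean ≈ 0.578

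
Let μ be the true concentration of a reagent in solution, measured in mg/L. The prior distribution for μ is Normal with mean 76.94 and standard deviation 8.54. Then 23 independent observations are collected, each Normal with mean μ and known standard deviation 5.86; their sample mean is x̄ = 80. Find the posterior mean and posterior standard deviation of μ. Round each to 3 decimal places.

With known σ, the Normal prior is conjugate. Weight on the data is w = (n/σ²)/(n/σ² + 1/τ₀²) = 0.669781/(0.669781+0.0137115) = 0.97994.
Posterior mean = w·x̄ + (1−w)·μ₀ = 0.97994·80 + 0.020061·76.94 = 79.939. Posterior variance = 1/(0.669781+0.0137115) = 1.46307, so SD = 1.210.

Posterior mean ≈ 79.939; posterior SD ≈ 1.210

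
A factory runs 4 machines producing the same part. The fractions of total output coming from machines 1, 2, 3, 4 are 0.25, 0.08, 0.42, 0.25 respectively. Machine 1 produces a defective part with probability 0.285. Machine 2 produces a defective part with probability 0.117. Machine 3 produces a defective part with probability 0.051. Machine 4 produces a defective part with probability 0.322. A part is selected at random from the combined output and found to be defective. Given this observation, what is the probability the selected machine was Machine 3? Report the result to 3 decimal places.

Posterior probability ≈ 0.117

P(defective|M1) = 0.285; P(defective|M2) = 0.117; P(defective|M3) = 0.051; P(defective|M4) = 0.322.
Prior × likelihood for each source: 0.25·0.285=0.07125, 0.08·0.117=0.009360, 0.42·0.051=0.02142, 0.25·0.322=0.08050. Summing gives P(defective) = 0.18253.
P(Machine 3 | defective) = 0.02142 / 0.18253 = 0.117.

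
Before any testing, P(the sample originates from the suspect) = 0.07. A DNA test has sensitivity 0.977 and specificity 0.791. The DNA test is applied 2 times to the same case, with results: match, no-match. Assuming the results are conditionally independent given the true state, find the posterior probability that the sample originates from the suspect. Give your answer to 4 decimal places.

Posterior P(H) ≈ 0.0101

Let H be the event that the sample originates from the suspect; start with P(H) = 0.07. P('match'|H) = 0.977, P('match'|¬H) = 0.209.
Update on result 1 ('match'): P(H) ← 0.977·0.0700 / (0.977·0.0700 + 0.209·0.9300) = 0.068390/0.26276 = 0.2603.
Update on result 2 ('no-match'): P(H) ← 0.023·0.2603 / (0.023·0.2603 + 0.791·0.7397) = 0.0059863/0.59111 = 0.0101.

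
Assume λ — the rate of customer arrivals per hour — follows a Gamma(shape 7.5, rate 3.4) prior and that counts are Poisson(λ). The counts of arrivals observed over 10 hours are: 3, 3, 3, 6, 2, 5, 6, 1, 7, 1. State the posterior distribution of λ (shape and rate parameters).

Posterior: Gamma(shape=44.5, rate=13.4)

The Poisson likelihood adds the total count to the shape and the number of exposure periods to the rate. Here ∑xᵢ = 37 and n = 10, so shape 7.5→44.5 and rate 3.4→13.4.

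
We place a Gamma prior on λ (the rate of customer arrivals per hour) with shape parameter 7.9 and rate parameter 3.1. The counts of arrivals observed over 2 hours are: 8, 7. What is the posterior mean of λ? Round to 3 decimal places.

Posterior mean ≈ 4.490

The Poisson likelihood adds the total count to the shape and the number of exposure periods to the rate. Here ∑xᵢ = 15 and n = 2, so shape 7.9→22.9 and rate 3.1→5.1.
Posterior mean = shape/rate = 22.9/5.1 = 4.490.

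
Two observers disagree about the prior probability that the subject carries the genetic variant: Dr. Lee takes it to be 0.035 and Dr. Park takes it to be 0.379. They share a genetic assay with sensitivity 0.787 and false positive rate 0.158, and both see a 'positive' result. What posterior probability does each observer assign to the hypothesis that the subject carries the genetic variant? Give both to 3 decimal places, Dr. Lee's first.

Dr. Lee: 0.153; Dr. Park: 0.752

The likelihood ratio for a 'positive' result is 0.787/0.158 = 4.9810.
Dr. Lee: prior odds 0.035/0.965 = 0.036269; posterior odds 0.18066; posterior probability 0.153.
Dr. Park: prior odds 0.379/0.621 = 0.61031; posterior odds 3.0399; posterior probability 0.752.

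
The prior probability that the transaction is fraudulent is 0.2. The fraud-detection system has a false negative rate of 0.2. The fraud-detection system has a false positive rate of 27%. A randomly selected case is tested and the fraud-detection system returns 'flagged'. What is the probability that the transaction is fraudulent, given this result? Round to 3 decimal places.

P(H | E) ≈ 0.426

Let H be the event that the transaction is fraudulent. P(H) = 0.2, so P(¬H) = 0.8. With E the 'flagged' result, P(E|H) = 0.8 and P(E|¬H) = 0.27.
P(E) = 0.8·0.2 + 0.27·0.8 = 0.16000 + 0.21600 = 0.37600.
By Bayes' theorem, P(H|E) = 0.16000 / 0.37600 = 0.426.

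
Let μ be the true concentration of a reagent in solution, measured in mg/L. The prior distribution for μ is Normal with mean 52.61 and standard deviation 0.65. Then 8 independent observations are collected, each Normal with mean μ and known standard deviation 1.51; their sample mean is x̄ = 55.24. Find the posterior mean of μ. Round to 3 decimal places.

Prior precision 1/τ₀² = 1/0.65² = 2.36686; data precision n/σ² = 8/1.51² = 3.50862.
Posterior precision = 2.36686 + 3.50862 = 5.87548.
Posterior mean = (2.36686·52.61 + 3.50862·55.24) / 5.87548 = 54.181.

Posterior mean ≈ 54.181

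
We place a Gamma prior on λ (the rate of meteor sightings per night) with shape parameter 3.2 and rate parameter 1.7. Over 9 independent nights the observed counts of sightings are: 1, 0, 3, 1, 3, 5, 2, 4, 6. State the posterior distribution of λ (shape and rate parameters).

The Poisson likelihood adds the total count to the shape and the number of exposure periods to the rate. Here ∑xᵢ = 25 and n = 9, so shape 3.2→28.2 and rate 1.7→10.7.

Posterior: Gamma(shape=28.2, rate=10.7)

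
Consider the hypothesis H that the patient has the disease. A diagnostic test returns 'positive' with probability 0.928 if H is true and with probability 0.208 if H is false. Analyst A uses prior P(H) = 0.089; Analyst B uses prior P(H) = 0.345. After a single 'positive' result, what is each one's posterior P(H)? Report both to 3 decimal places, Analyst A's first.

The likelihood ratio for a 'positive' result is 0.928/0.208 = 4.4615.
Analyst A: prior odds 0.089/0.911 = 0.097695; posterior odds 0.43587; posterior probability 0.304.
Analyst B: prior odds 0.345/0.655 = 0.52672; posterior odds 2.3500; posterior probability 0.701.

Analyst A: 0.304; Analyst B: 0.701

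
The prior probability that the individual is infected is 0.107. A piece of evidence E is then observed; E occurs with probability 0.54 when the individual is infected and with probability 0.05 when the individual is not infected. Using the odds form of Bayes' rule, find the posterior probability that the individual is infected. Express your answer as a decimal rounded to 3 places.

Posterior probability ≈ 0.564

Prior odds = 0.107/(1−0.107) = 0.11982.
Likelihood ratio for E = 0.54/0.05 = 10.800.
Posterior odds = prior odds × LR = 1.2941.
Posterior probability = odds/(1+odds) = 1.2941/2.2941 = 0.564.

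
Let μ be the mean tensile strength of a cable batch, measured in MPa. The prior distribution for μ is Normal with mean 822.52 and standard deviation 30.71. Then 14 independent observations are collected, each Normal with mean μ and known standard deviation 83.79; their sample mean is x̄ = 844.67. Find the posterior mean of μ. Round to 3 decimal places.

Posterior mean ≈ 836.981

Prior precision 1/τ₀² = 1/30.71² = 0.00106033; data precision n/σ² = 14/83.79² = 0.00199408.
Posterior precision = 0.00106033 + 0.00199408 = 0.00305441.
Posterior mean = (0.00106033·822.52 + 0.00199408·844.67) / 0.00305441 = 836.981.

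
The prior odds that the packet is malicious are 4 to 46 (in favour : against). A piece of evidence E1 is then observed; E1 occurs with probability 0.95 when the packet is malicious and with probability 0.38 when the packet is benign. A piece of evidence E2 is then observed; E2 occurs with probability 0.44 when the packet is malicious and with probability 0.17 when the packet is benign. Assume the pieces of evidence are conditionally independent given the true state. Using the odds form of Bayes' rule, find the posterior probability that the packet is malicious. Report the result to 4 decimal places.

Prior odds = 4/46 = 0.086957. In log-odds, ln(0.086957) = -2.4423.
Add log likelihood ratios: ln(2.5000) + ln(2.5882) = 1.8673.
Posterior log-odds = -0.57508, so posterior odds = exp(-0.57508) = 0.56266. Converting, P(H|E) = 0.56266/1.5627 = 0.3601.

Posterior probability ≈ 0.3601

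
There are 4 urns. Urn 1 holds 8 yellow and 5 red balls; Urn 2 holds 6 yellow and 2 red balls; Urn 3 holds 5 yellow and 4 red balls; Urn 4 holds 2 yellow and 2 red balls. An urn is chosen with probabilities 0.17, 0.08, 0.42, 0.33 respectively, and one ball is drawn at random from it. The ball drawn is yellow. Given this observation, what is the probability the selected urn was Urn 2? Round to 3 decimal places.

Tabulate prior·likelihood by source: [1] prior 0.17, lik 0.6154, product 0.1046; [2] prior 0.08, lik 0.75, product 0.06000; [3] prior 0.42, lik 0.5556, product 0.2333; [4] prior 0.33, lik 0.5, product 0.1650.
Normalizing constant = 0.56295; the posterior for Urn 2 is its product over the sum, 0.06000/0.56295 = 0.107.

Posterior probability ≈ 0.107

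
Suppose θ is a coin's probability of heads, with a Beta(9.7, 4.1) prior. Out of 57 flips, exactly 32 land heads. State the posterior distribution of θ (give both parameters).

Posterior: Beta(41.7, 29.1)

Observing 32 successes and 25 failures updates Beta(9.7, 4.1) by adding the success and failure counts to the two shape parameters: α = 9.7+32 = 41.7, β = 4.1+25 = 29.1.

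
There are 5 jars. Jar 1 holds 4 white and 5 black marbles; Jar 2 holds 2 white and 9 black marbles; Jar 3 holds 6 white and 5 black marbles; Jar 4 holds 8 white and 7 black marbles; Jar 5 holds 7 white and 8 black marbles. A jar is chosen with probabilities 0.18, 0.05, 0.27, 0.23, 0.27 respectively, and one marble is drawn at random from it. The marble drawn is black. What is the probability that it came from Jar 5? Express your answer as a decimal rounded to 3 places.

Posterior probability ≈ 0.280

Tabulate prior·likelihood by source: [1] prior 0.18, lik 0.5556, product 0.1000; [2] prior 0.05, lik 0.8182, product 0.04091; [3] prior 0.27, lik 0.4545, product 0.1227; [4] prior 0.23, lik 0.4667, product 0.1073; [5] prior 0.27, lik 0.5333, product 0.1440.
Normalizing constant = 0.51497; the posterior for Jar 5 is its product over the sum, 0.1440/0.51497 = 0.280.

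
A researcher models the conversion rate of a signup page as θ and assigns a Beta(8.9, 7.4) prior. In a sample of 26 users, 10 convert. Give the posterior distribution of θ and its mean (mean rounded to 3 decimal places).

Posterior: Beta(18.9, 23.4); mean ≈ 0.447

Observing 10 successes and 16 failures updates Beta(8.9, 7.4) by adding the success and failure counts to the two shape parameters: α = 8.9+10 = 18.9, β = 7.4+16 = 23.4.
Posterior mean = α/(α+β) = 18.9/42.3 = 0.447.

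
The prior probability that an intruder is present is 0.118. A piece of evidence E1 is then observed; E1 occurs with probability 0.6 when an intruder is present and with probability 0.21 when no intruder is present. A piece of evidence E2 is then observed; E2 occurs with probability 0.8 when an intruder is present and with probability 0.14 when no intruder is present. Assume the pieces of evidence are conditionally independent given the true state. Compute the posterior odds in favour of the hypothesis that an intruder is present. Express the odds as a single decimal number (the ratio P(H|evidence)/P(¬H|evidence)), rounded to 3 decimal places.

Prior odds = 0.118/(1−0.118) = 0.13379.
Likelihood ratio for E1 = 0.6/0.21 = 2.8571.
Likelihood ratio for E2 = 0.8/0.14 = 5.7143.
Posterior odds = prior odds × LR₁ × LR₂ = 2.1843.

Posterior odds ≈ 2.184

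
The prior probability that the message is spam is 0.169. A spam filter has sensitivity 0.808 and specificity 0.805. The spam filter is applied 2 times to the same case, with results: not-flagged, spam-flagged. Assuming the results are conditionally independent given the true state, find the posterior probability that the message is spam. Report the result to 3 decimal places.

Posterior P(H) ≈ 0.167

With H the event that the message is spam, the joint likelihood of the observed sequence is P(data|H) = 0.192·0.808 = 0.15514 and P(data|¬H) = 0.805·0.195 = 0.15698.
Bayes: P(H|data) = 0.169·0.15514 / (0.169·0.15514 + 0.831·0.15698) = 0.026218/0.15666 = 0.1674.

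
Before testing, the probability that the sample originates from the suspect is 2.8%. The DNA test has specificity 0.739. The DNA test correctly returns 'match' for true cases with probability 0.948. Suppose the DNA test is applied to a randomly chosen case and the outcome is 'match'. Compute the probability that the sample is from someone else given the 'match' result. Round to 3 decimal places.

Let H be the event that the sample originates from the suspect. P(H) = 0.028, so P(¬H) = 0.972. With E the 'match' result, P(E|H) = 0.948 and P(E|¬H) = 0.261.
P(E) = 0.948·0.028 + 0.261·0.972 = 0.026544 + 0.25369 = 0.28024.
By Bayes' theorem, P(H|E) = 0.026544 / 0.28024 = 0.095. Hence P(¬H|E) = 1 − 0.095 = 0.905.

P(¬H | E) ≈ 0.905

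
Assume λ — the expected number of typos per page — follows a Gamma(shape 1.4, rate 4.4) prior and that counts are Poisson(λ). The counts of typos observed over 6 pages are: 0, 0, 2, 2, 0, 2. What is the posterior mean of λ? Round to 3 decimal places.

The Poisson likelihood adds the total count to the shape and the number of exposure periods to the rate. Here ∑xᵢ = 6 and n = 6, so shape 1.4→7.4 and rate 4.4→10.4.
E[λ | data] = 7.4/10.4 = 0.712.

Posterior mean ≈ 0.712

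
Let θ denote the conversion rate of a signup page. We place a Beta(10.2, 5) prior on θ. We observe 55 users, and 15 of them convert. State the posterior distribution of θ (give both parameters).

The binomial likelihood is conjugate to the Beta prior: with 15 successes and 40 failures, the posterior is Beta(10.2+15, 5+40) = Beta(25.2, 45).

Posterior: Beta(25.2, 45)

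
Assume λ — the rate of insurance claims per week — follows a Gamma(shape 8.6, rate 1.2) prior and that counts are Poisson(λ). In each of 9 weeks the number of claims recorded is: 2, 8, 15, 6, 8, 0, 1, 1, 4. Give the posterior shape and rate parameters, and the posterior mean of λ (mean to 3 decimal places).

Posterior: Gamma(shape=53.6, rate=10.2); mean ≈ 5.255

The Poisson likelihood adds the total count to the shape and the number of exposure periods to the rate. Here ∑xᵢ = 45 and n = 9, so shape 8.6→53.6 and rate 1.2→10.2.
Posterior mean = shape/rate = 53.6/10.2 = 5.255.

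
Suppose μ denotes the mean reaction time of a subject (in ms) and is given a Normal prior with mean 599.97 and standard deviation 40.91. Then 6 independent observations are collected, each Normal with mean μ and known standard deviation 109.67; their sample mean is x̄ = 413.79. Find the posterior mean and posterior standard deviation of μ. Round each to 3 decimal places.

Prior precision 1/τ₀² = 1/40.91² = 0.00059750; data precision n/σ² = 6/109.67² = 0.00049886.
Posterior precision = 0.00059750 + 0.00049886 = 0.00109636, giving posterior SD = 1/√0.00109636 = 30.201.
Posterior mean = (0.00059750·599.97 + 0.00049886·413.79) / 0.00109636 = 515.256.

Posterior mean ≈ 515.256; posterior SD ≈ 30.201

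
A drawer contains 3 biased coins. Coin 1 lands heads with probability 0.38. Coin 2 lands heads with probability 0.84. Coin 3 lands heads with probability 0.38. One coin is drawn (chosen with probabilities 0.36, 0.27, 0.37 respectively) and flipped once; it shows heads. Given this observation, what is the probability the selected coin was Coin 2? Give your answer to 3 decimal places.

Tabulate prior·likelihood by source: [1] prior 0.36, lik 0.38, product 0.1368; [2] prior 0.27, lik 0.84, product 0.2268; [3] prior 0.37, lik 0.38, product 0.1406.
Normalizing constant = 0.50420; the posterior for Coin 2 is its product over the sum, 0.2268/0.50420 = 0.450.

Posterior probability ≈ 0.450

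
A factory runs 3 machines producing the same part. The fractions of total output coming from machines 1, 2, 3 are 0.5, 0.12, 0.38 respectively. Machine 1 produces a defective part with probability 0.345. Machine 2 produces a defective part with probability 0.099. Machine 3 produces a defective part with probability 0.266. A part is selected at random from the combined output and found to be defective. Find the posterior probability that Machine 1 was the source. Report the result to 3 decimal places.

P(defective|M1) = 0.345; P(defective|M2) = 0.099; P(defective|M3) = 0.266.
Prior × likelihood for each source: 0.5·0.345=0.1725, 0.12·0.099=0.01188, 0.38·0.266=0.1011. Summing gives P(defective) = 0.28546.
P(Machine 1 | defective) = 0.1725 / 0.28546 = 0.604.

Posterior probability ≈ 0.604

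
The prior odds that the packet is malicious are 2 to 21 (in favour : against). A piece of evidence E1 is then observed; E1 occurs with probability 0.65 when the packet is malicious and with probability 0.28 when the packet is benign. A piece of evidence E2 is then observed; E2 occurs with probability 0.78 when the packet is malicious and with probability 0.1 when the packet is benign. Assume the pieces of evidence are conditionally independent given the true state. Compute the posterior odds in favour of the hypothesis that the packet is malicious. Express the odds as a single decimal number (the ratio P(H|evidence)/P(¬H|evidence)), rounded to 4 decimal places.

Posterior odds ≈ 1.7245

Prior odds = 2/21 = 0.095238.
Likelihood ratio for E1 = 0.65/0.28 = 2.3214.
Likelihood ratio for E2 = 0.78/0.1 = 7.8000.
Posterior odds = prior odds × LR₁ × LR₂ = 1.7245.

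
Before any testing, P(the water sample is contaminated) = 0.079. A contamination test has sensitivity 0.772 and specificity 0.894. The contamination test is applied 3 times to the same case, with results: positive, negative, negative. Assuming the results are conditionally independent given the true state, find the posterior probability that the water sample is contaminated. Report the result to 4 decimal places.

Posterior P(H) ≈ 0.0390

With H the event that the water sample is contaminated, the joint likelihood of the observed sequence is P(data|H) = 0.772·0.228·0.228 = 0.040132 and P(data|¬H) = 0.106·0.894·0.894 = 0.084719.
Bayes: P(H|data) = 0.079·0.040132 / (0.079·0.040132 + 0.921·0.084719) = 0.0031704/0.081197 = 0.0390.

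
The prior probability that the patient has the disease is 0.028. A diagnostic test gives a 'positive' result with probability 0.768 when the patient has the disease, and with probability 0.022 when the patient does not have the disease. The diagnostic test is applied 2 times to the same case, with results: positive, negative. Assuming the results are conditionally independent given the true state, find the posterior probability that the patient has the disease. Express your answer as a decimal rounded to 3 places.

Posterior P(H) ≈ 0.193

With H the event that the patient has the disease, the joint likelihood of the observed sequence is P(data|H) = 0.768·0.232 = 0.17818 and P(data|¬H) = 0.022·0.978 = 0.021516.
Bayes: P(H|data) = 0.028·0.17818 / (0.028·0.17818 + 0.972·0.021516) = 0.0049889/0.025902 = 0.1926.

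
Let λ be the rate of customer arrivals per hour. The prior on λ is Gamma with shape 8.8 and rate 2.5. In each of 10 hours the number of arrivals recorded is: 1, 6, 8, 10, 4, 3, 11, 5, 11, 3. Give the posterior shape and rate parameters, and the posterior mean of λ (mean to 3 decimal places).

Posterior: Gamma(shape=70.8, rate=12.5); mean ≈ 5.664

The Poisson likelihood adds the total count to the shape and the number of exposure periods to the rate. Here ∑xᵢ = 62 and n = 10, so shape 8.8→70.8 and rate 2.5→12.5.
E[λ | data] = 70.8/12.5 = 5.664.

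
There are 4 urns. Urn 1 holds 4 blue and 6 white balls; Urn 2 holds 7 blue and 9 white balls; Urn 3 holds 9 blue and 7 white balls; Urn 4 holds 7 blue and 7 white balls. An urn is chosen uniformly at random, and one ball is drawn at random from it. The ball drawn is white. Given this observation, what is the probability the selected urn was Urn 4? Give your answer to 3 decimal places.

Tabulate prior·likelihood by source: [1] prior 0.25, lik 0.6, product 0.1500; [2] prior 0.25, lik 0.5625, product 0.1406; [3] prior 0.25, lik 0.4375, product 0.1094; [4] prior 0.25, lik 0.5, product 0.1250.
Normalizing constant = 0.52500; the posterior for Urn 4 is its product over the sum, 0.1250/0.52500 = 0.238.

Posterior probability ≈ 0.238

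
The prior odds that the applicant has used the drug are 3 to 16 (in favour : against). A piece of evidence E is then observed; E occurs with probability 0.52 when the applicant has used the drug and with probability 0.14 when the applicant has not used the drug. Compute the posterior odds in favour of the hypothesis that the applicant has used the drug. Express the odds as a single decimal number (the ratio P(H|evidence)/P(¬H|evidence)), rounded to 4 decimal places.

Prior odds = 3/16 = 0.18750.
Likelihood ratio for E = 0.52/0.14 = 3.7143.
Posterior odds = prior odds × LR = 0.69643.

Posterior odds ≈ 0.6964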